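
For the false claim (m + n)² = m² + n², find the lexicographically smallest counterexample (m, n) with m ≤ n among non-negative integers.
(m, n) = (1, 1)

Substituting (1, 1) into the claim:
LHS = (1 + 1)² = 4
RHS = 1² + 1² = 2

Since LHS ≠ RHS, this pair disproves the claim, and no lexicographically smaller pair (m ≤ n, non-negative integers) does.

For instance (1, 2) is also a counterexample (LHS = 9, RHS = 5), but it's lexicographically larger.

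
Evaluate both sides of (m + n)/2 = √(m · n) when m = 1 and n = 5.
LHS = (1 + 5)/2 = 3
RHS = √(1 · 5) = √(5) ≈ 2.236

LHS ≠ RHS (they differ by about 0.7639), so the equation does not hold here.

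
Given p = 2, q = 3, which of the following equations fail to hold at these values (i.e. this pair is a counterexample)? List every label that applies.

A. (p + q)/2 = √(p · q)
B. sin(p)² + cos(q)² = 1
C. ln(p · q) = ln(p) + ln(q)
A, B

Evaluating each claim at the given values:
A. LHS = 5/2, RHS = √(6) ≈ 2.449 → fails here (LHS ≠ RHS)
B. LHS = sin(2)² + cos(3)² ≈ 1.807, RHS = 1 → fails here (LHS ≠ RHS)
C. LHS = ln(6) ≈ 1.792, RHS = ln(2) + ln(3) ≈ 1.792 → holds here (LHS = RHS)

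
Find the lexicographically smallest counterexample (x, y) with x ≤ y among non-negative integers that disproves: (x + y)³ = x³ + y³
At (0, 7): both sides equal 343, so it holds there.

Substituting (1, 1) into the claim:
LHS = (1 + 1)³ = 8
RHS = 1³ + 1³ = 2

Since LHS ≠ RHS, this pair disproves the claim, and no lexicographically smaller pair (x ≤ y, non-negative integers) does.

For instance (3, 6) is also a counterexample (LHS = 729, RHS = 243), but it's lexicographically larger.

Answer: (x, y) = (1, 1)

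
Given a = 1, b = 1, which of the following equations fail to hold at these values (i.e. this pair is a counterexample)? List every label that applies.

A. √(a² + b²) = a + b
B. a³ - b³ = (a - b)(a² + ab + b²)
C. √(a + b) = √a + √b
Evaluating each claim at the given values:
A. LHS = √(2) ≈ 1.414, RHS = 2 → fails here (LHS ≠ RHS)
B. LHS = 0, RHS = 0 → holds here (LHS = RHS)
C. LHS = √(2) ≈ 1.414, RHS = 2 → fails here (LHS ≠ RHS)

Answer: A, C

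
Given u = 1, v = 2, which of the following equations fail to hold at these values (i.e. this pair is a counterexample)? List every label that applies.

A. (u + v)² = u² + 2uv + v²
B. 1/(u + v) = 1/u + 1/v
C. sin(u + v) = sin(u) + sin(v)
Evaluating each claim at the given values:
A. LHS = 9, RHS = 9 → holds here (LHS = RHS)
B. LHS = 1/3, RHS = 3/2 → fails here (LHS ≠ RHS)
C. LHS = sin(3) ≈ 0.1411, RHS = sin(1) + sin(2) ≈ 1.751 → fails here (LHS ≠ RHS)

Answer: B, C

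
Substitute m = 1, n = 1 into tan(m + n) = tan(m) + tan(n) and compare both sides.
LHS = tan(1 + 1) = tan(2) ≈ -2.185
RHS = tan(1) + tan(1) = 2·tan(1) ≈ 3.115

LHS ≠ RHS (they differ by about 5.3), so the equation does not hold here.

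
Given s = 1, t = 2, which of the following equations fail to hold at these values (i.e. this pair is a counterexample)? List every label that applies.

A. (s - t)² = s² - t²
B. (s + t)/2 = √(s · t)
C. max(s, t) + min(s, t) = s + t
A, B

Evaluating each claim at the given values:
A. LHS = 1, RHS = -3 → fails here (LHS ≠ RHS)
B. LHS = 3/2, RHS = √(2) ≈ 1.414 → fails here (LHS ≠ RHS)
C. LHS = 3, RHS = 3 → holds here (LHS = RHS)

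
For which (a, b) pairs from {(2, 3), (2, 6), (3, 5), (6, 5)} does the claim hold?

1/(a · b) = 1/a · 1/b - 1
None

Testing each pair:
(2, 3): LHS = 1/6, RHS = -5/6 → fails
(2, 6): LHS = 1/12, RHS = -11/12 → fails
(3, 5): LHS = 1/15, RHS = -14/15 → fails
(6, 5): LHS = 1/30, RHS = -29/30 → fails

No pair satisfies the claim.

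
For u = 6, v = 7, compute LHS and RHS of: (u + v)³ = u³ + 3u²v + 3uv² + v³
LHS = (6 + 7)³ = 2197
RHS = 6³ + 3·6²·7 + 3·6·7² + 7³ = 2197

LHS = RHS: the two sides agree.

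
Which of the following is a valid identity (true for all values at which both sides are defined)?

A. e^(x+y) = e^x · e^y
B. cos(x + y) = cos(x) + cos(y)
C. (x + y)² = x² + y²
A: holds — e.g. at (4, 5), both sides equal e^9 ≈ 8103.
B: fails at (1, 5) — LHS = cos(6) ≈ 0.9602, RHS = cos(5) + cos(1) ≈ 0.824.
C: fails at (5, 8) — LHS = 169, RHS = 89.

Answer: A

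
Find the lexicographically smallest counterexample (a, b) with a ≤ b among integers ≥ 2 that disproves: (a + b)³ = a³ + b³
(a, b) = (2, 2)

Substituting (2, 2) into the claim:
LHS = (2 + 2)³ = 64
RHS = 2³ + 2³ = 16

Since LHS ≠ RHS, this pair disproves the claim, and no lexicographically smaller pair (a ≤ b, integers ≥ 2) does.

For instance (6, 7) is also a counterexample (LHS = 2197, RHS = 559), but it's lexicographically larger.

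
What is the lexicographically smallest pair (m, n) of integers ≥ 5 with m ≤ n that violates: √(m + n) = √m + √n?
Substituting (5, 5) into the claim:
LHS = √(5 + 5) = √(10) ≈ 3.162
RHS = √5 + √5 = 2·√(5) ≈ 4.472

Since LHS ≠ RHS, this pair disproves the claim, and no lexicographically smaller pair (m ≤ n, integers ≥ 5) does.

For instance (5, 12) is also a counterexample (LHS = √(17) ≈ 4.123, RHS = √(5) + 2·√(3) ≈ 5.7), but it's lexicographically larger.

Answer: (m, n) = (5, 5)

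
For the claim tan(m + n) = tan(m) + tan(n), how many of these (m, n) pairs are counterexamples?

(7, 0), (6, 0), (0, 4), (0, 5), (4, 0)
Testing each pair:
(7, 0): LHS = tan(7) ≈ 0.8714, RHS = tan(7) ≈ 0.8714 → satisfies claim
(6, 0): LHS = tan(6) ≈ -0.291, RHS = tan(6) ≈ -0.291 → satisfies claim
(0, 4): LHS = tan(4) ≈ 1.158, RHS = tan(4) ≈ 1.158 → satisfies claim
(0, 5): LHS = tan(5) ≈ -3.381, RHS = tan(5) ≈ -3.381 → satisfies claim
(4, 0): LHS = tan(4) ≈ 1.158, RHS = tan(4) ≈ 1.158 → satisfies claim

That makes 0 counterexamples.

Answer: 0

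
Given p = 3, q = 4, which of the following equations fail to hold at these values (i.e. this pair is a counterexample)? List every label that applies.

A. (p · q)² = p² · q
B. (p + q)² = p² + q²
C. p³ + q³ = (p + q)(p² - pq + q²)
Evaluating each claim at the given values:
A. LHS = 144, RHS = 36 → fails here (LHS ≠ RHS)
B. LHS = 49, RHS = 25 → fails here (LHS ≠ RHS)
C. LHS = 91, RHS = 91 → holds here (LHS = RHS)

Answer: A, B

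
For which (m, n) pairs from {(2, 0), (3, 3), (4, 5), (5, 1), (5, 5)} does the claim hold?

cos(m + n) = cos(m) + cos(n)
None

Testing each pair:
(2, 0): LHS = cos(2) ≈ -0.4161, RHS = cos(2) + 1 ≈ 0.5839 → fails
(3, 3): LHS = cos(6) ≈ 0.9602, RHS = 2·cos(3) ≈ -1.98 → fails
(4, 5): LHS = cos(9) ≈ -0.9111, RHS = cos(4) + cos(5) ≈ -0.37 → fails
(5, 1): LHS = cos(6) ≈ 0.9602, RHS = cos(5) + cos(1) ≈ 0.824 → fails
(5, 5): LHS = cos(10) ≈ -0.8391, RHS = 2·cos(5) ≈ 0.5673 → fails

No pair satisfies the claim.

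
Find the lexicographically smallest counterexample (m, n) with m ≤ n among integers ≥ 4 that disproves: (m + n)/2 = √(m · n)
(m, n) = (4, 5)

Substituting (4, 5) into the claim:
LHS = (4 + 5)/2 = 9/2
RHS = √(4 · 5) = 2·√(5) ≈ 4.472

Since LHS ≠ RHS, this pair disproves the claim, and no lexicographically smaller pair (m ≤ n, integers ≥ 4) does.

For instance (5, 7) is also a counterexample (LHS = 6, RHS = √(35) ≈ 5.916), but it's lexicographically larger.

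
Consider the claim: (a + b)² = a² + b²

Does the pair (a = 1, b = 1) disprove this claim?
Yes

Substituting a = 1, b = 1:
LHS = (1 + 1)² = 4
RHS = 1² + 1² = 2

Since LHS ≠ RHS, this pair disproves the claim.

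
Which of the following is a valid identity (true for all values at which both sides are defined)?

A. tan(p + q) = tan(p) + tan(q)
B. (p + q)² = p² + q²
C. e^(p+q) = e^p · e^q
A: fails at (1, 5) — LHS = tan(6) ≈ -0.291, RHS = tan(5) + tan(1) ≈ -1.823.
B: fails at (5, 5) — LHS = 100, RHS = 50.
C: holds — e.g. at (5, 5), both sides equal e^10 ≈ 22026.5.

Answer: C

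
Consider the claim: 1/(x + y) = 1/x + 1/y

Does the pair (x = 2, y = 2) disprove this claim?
Substituting x = 2, y = 2:
LHS = 1/(2 + 2) = 1/4
RHS = 1/2 + 1/2 = 1

Since LHS ≠ RHS, this pair disproves the claim.

Answer: Yes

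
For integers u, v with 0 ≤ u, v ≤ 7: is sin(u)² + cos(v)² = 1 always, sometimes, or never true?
It holds at (u, v) = (1, 1) (both sides equal 1), but fails at (u, v) = (0, 6) (LHS = cos(6)² ≈ 0.9219, RHS = 1).

Answer: Sometimes true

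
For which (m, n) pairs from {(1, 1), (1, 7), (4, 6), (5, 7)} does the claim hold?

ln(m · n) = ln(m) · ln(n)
Testing each pair:
(1, 1): LHS = 0, RHS = 0 → holds
(1, 7): LHS = ln(7) ≈ 1.946, RHS = 0 → fails
(4, 6): LHS = ln(24) ≈ 3.178, RHS = ln(4)·ln(6) ≈ 2.484 → fails
(5, 7): LHS = ln(35) ≈ 3.555, RHS = ln(5)·ln(7) ≈ 3.132 → fails

1 of 4 pairs satisfies the claim.

Answer: (1, 1)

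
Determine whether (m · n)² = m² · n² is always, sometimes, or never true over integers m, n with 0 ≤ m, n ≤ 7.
Always true

The identity holds for every pair in the range. For instance at (m, n) = (0, 4): both sides equal 0.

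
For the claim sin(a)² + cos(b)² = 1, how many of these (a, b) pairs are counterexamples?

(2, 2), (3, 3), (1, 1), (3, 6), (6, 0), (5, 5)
2

Testing each pair:
(2, 2): LHS = cos(2)² + sin(2)² = 1, RHS = 1 → satisfies claim
(3, 3): LHS = sin(3)² + cos(3)² = 1, RHS = 1 → satisfies claim
(1, 1): LHS = cos(1)² + sin(1)² = 1, RHS = 1 → satisfies claim
(3, 6): LHS = sin(3)² + cos(6)² ≈ 0.9418, RHS = 1 → counterexample
(6, 0): LHS = sin(6)² + 1 ≈ 1.078, RHS = 1 → counterexample
(5, 5): LHS = cos(5)² + sin(5)² = 1, RHS = 1 → satisfies claim

That makes 2 counterexamples.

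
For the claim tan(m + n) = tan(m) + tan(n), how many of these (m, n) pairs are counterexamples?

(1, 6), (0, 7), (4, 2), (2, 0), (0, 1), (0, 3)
Testing each pair:
(1, 6): LHS = tan(7) ≈ 0.8714, RHS = tan(6) + tan(1) ≈ 1.266 → counterexample
(0, 7): LHS = tan(7) ≈ 0.8714, RHS = tan(7) ≈ 0.8714 → satisfies claim
(4, 2): LHS = tan(6) ≈ -0.291, RHS = tan(2) + tan(4) ≈ -1.027 → counterexample
(2, 0): LHS = tan(2) ≈ -2.185, RHS = tan(2) ≈ -2.185 → satisfies claim
(0, 1): LHS = tan(1) ≈ 1.557, RHS = tan(1) ≈ 1.557 → satisfies claim
(0, 3): LHS = tan(3) ≈ -0.1425, RHS = tan(3) ≈ -0.1425 → satisfies claim

That makes 2 counterexamples.

Answer: 2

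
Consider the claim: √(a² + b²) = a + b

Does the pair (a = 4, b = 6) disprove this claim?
Yes

Substituting a = 4, b = 6:
LHS = √(4² + 6²) = 2·√(13) ≈ 7.211
RHS = 4 + 6 = 10

Since LHS ≠ RHS, this pair disproves the claim.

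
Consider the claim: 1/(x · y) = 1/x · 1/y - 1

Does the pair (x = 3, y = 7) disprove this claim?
Substituting x = 3, y = 7:
LHS = 1/(3 · 7) = 1/21
RHS = 1/3 · 1/7 - 1 = -20/21

Since LHS ≠ RHS, this pair disproves the claim.

Answer: Yes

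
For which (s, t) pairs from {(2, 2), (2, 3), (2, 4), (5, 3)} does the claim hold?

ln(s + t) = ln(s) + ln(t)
Testing each pair:
(2, 2): LHS = ln(4) ≈ 1.386, RHS = 2·ln(2) ≈ 1.386 → holds
(2, 3): LHS = ln(5) ≈ 1.609, RHS = ln(2) + ln(3) ≈ 1.792 → fails
(2, 4): LHS = ln(6) ≈ 1.792, RHS = ln(2) + ln(4) ≈ 2.079 → fails
(5, 3): LHS = ln(8) ≈ 2.079, RHS = ln(3) + ln(5) ≈ 2.708 → fails

1 of 4 pairs satisfies the claim.

Answer: (2, 2)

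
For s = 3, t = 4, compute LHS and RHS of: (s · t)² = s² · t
LHS = (3 · 4)² = 144
RHS = 3² · 4 = 36

LHS ≠ RHS, so the equation does not hold here.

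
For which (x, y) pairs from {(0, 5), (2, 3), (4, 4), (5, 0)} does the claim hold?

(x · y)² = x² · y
(0, 5), (5, 0)

Testing each pair:
(0, 5): LHS = 0, RHS = 0 → holds
(2, 3): LHS = 36, RHS = 12 → fails
(4, 4): LHS = 256, RHS = 64 → fails
(5, 0): LHS = 0, RHS = 0 → holds

2 of 4 pairs satisfy the claim.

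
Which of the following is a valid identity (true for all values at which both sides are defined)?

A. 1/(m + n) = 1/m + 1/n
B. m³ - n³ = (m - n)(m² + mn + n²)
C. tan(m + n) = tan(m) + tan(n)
B

A: fails at (3, 3) — LHS = 1/6, RHS = 2/3.
B: holds — e.g. at (1, 4), both sides equal -63.
C: fails at (4, 6) — LHS = tan(10) ≈ 0.6484, RHS = tan(6) + tan(4) ≈ 0.8668.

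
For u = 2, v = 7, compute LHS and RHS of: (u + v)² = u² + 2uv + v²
LHS = (2 + 7)² = 81
RHS = 2² + 2·2·7 + 7² = 81

LHS = RHS: the two sides agree.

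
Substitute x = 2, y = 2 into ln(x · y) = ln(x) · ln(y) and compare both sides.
LHS = ln(2 · 2) = ln(4) ≈ 1.386
RHS = ln(2) · ln(2) = ln(2)² ≈ 0.4805

LHS ≠ RHS (they differ by about 0.9058), so the equation does not hold here.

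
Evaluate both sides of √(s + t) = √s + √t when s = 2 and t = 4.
LHS = √(2 + 4) = √(6) ≈ 2.449
RHS = √2 + √4 = √(2) + 2 ≈ 3.414

LHS ≠ RHS (they differ by about 0.9647), so the equation does not hold here.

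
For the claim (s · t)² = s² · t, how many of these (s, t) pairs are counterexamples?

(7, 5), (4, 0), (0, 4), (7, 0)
1

Testing each pair:
(7, 5): LHS = 1225, RHS = 245 → counterexample
(4, 0): LHS = 0, RHS = 0 → satisfies claim
(0, 4): LHS = 0, RHS = 0 → satisfies claim
(7, 0): LHS = 0, RHS = 0 → satisfies claim

That makes 1 counterexample.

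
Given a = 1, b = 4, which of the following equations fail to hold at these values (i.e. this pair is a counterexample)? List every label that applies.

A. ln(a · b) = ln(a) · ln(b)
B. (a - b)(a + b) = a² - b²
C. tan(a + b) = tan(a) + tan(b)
Evaluating each claim at the given values:
A. LHS = ln(4) ≈ 1.386, RHS = 0 → fails here (LHS ≠ RHS)
B. LHS = -15, RHS = -15 → holds here (LHS = RHS)
C. LHS = tan(5) ≈ -3.381, RHS = tan(4) + tan(1) ≈ 2.715 → fails here (LHS ≠ RHS)

Answer: A, C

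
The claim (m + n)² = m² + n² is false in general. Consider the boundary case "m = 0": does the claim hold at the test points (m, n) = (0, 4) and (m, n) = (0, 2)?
Yes, holds at both test points

At (0, 4): LHS = 16, RHS = 16 → equal
At (0, 2): LHS = 4, RHS = 4 → equal

So the claim does hold at both of these boundary points, even though it is not an identity.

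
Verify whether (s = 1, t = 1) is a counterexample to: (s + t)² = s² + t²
Yes

Substituting s = 1, t = 1:
LHS = (1 + 1)² = 4
RHS = 1² + 1² = 2

Since LHS ≠ RHS, this pair disproves the claim.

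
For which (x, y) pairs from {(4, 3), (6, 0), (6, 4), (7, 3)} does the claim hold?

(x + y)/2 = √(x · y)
None

Testing each pair:
(4, 3): LHS = 7/2, RHS = 2·√(3) ≈ 3.464 → fails
(6, 0): LHS = 3, RHS = 0 → fails
(6, 4): LHS = 5, RHS = 2·√(6) ≈ 4.899 → fails
(7, 3): LHS = 5, RHS = √(21) ≈ 4.583 → fails

No pair satisfies the claim.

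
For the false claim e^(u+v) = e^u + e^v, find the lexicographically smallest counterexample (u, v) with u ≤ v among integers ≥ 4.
(u, v) = (4, 4)

Substituting (4, 4) into the claim:
LHS = e^(4+4) = e^8 ≈ 2981
RHS = e^4 + e^4 = 2·e^4 ≈ 109.2

Since LHS ≠ RHS, this pair disproves the claim, and no lexicographically smaller pair (u ≤ v, integers ≥ 4) does.

For instance (4, 11) is also a counterexample (LHS = e^15 ≈ 3269017.4, RHS = e^4 + e^11 ≈ 59928.7), but it's lexicographically larger.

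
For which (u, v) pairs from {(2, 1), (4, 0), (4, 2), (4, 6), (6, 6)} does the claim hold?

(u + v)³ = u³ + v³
Testing each pair:
(2, 1): LHS = 27, RHS = 9 → fails
(4, 0): LHS = 64, RHS = 64 → holds
(4, 2): LHS = 216, RHS = 72 → fails
(4, 6): LHS = 1000, RHS = 280 → fails
(6, 6): LHS = 1728, RHS = 432 → fails

1 of 5 pairs satisfies the claim.

Answer: (4, 0)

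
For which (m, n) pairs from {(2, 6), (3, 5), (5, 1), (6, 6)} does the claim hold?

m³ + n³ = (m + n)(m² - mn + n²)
Testing each pair:
(2, 6): LHS = 224, RHS = 224 → holds
(3, 5): LHS = 152, RHS = 152 → holds
(5, 1): LHS = 126, RHS = 126 → holds
(6, 6): LHS = 432, RHS = 432 → holds

Every pair satisfies the claim.

Answer: All pairs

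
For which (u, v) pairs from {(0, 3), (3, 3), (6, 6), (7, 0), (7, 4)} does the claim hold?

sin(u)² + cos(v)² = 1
(3, 3), (6, 6)

Testing each pair:
(0, 3): LHS = cos(3)² ≈ 0.9801, RHS = 1 → fails
(3, 3): LHS = sin(3)² + cos(3)² = 1, RHS = 1 → holds
(6, 6): LHS = sin(6)² + cos(6)² = 1, RHS = 1 → holds
(7, 0): LHS = sin(7)² + 1 ≈ 1.432, RHS = 1 → fails
(7, 4): LHS = cos(4)² + sin(7)² ≈ 0.8589, RHS = 1 → fails

2 of 5 pairs satisfy the claim.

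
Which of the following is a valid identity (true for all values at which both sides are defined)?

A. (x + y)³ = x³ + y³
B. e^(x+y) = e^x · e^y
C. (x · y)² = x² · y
B

A: fails at (2, 7) — LHS = 729, RHS = 351.
B: holds — e.g. at (6, 7), both sides equal e^13 ≈ 442413.4.
C: fails at (5, 5) — LHS = 625, RHS = 125.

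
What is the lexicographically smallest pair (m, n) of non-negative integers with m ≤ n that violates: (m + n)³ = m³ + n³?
(m, n) = (1, 1)

At (0, 5): both sides equal 125, so it holds there.
At (0, 6): both sides equal 216, so it holds there.

Substituting (1, 1) into the claim:
LHS = (1 + 1)³ = 8
RHS = 1³ + 1³ = 2

Since LHS ≠ RHS, this pair disproves the claim, and no lexicographically smaller pair (m ≤ n, non-negative integers) does.

For instance (4, 5) is also a counterexample (LHS = 729, RHS = 189), but it's lexicographically larger.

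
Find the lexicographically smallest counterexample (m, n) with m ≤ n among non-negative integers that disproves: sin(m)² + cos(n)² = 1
At (0, 0): both sides equal 1, so it holds there.

Substituting (0, 1) into the claim:
LHS = sin(0)² + cos(1)² = cos(1)² ≈ 0.2919
RHS = 1

Since LHS ≠ RHS, this pair disproves the claim, and no lexicographically smaller pair (m ≤ n, non-negative integers) does.

For instance (0, 5) is also a counterexample (LHS = cos(5)² ≈ 0.08046, RHS = 1), but it's lexicographically larger.

Answer: (m, n) = (0, 1)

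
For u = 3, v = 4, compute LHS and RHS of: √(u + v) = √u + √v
LHS = √(3 + 4) = √(7) ≈ 2.646
RHS = √3 + √4 = √(3) + 2 ≈ 3.732

LHS ≠ RHS (they differ by about 1.086), so the equation does not hold here.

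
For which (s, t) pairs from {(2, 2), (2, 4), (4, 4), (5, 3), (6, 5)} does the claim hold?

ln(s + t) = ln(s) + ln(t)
Testing each pair:
(2, 2): LHS = ln(4) ≈ 1.386, RHS = 2·ln(2) ≈ 1.386 → holds
(2, 4): LHS = ln(6) ≈ 1.792, RHS = ln(2) + ln(4) ≈ 2.079 → fails
(4, 4): LHS = ln(8) ≈ 2.079, RHS = 2·ln(4) ≈ 2.773 → fails
(5, 3): LHS = ln(8) ≈ 2.079, RHS = ln(3) + ln(5) ≈ 2.708 → fails
(6, 5): LHS = ln(11) ≈ 2.398, RHS = ln(5) + ln(6) ≈ 3.401 → fails

1 of 5 pairs satisfies the claim.

Answer: (2, 2)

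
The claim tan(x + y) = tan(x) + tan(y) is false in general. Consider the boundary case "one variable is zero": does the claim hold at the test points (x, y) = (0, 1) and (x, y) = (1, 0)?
Yes, holds at both test points

At (0, 1): LHS = tan(1) ≈ 1.557, RHS = tan(1) ≈ 1.557 → equal
At (1, 0): LHS = tan(1) ≈ 1.557, RHS = tan(1) ≈ 1.557 → equal

So the claim does hold at both of these boundary points, even though it is not an identity.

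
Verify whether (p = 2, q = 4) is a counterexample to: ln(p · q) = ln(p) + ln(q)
Substituting p = 2, q = 4:
LHS = ln(2 · 4) = ln(8) ≈ 2.079
RHS = ln(2) + ln(4) ≈ 2.079

The sides agree, so this pair does not disprove the claim.

Answer: No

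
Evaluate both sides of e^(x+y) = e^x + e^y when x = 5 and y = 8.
LHS = e^(5+8) = e^13 ≈ 442413.4
RHS = e^5 + e^8 ≈ 3129

LHS ≠ RHS (they differ by about 439284.0), so the equation does not hold here.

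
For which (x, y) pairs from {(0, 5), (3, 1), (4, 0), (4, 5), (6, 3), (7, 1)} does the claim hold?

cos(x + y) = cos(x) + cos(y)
Testing each pair:
(0, 5): LHS = cos(5) ≈ 0.2837, RHS = cos(5) + 1 ≈ 1.284 → fails
(3, 1): LHS = cos(4) ≈ -0.6536, RHS = cos(3) + cos(1) ≈ -0.4497 → fails
(4, 0): LHS = cos(4) ≈ -0.6536, RHS = cos(4) + 1 ≈ 0.3464 → fails
(4, 5): LHS = cos(9) ≈ -0.9111, RHS = cos(4) + cos(5) ≈ -0.37 → fails
(6, 3): LHS = cos(9) ≈ -0.9111, RHS = cos(3) + cos(6) ≈ -0.02982 → fails
(7, 1): LHS = cos(8) ≈ -0.1455, RHS = cos(1) + cos(7) ≈ 1.294 → fails

No pair satisfies the claim.

Answer: None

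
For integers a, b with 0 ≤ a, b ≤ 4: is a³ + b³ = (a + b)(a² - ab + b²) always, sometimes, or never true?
Always true

The identity holds for every pair in the range. For instance at (a, b) = (4, 2): both sides equal 72.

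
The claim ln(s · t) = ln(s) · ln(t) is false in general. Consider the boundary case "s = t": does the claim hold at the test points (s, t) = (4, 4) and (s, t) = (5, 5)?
No, fails at both test points

At (4, 4): LHS = ln(16) ≈ 2.773 ≠ RHS = ln(4)² ≈ 1.922
At (5, 5): LHS = ln(25) ≈ 3.219 ≠ RHS = ln(5)² ≈ 2.59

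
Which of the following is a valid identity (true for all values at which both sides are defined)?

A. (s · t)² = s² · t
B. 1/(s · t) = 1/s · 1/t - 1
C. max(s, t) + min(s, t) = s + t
A: fails at (4, 6) — LHS = 576, RHS = 96.
B: fails at (4, 4) — LHS = 1/16, RHS = -15/16.
C: holds — e.g. at (6, 7), both sides equal 13.

Answer: C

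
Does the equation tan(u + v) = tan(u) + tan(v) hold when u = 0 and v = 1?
Holds

Substituting u = 0, v = 1:

LHS = tan(0 + 1) = tan(1) ≈ 1.557
RHS = tan(0) + tan(1) = tan(1) ≈ 1.557

LHS = RHS, so the equation holds at this point.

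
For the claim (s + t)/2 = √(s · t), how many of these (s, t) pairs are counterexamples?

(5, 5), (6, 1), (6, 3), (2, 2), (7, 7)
Testing each pair:
(5, 5): LHS = 5, RHS = 5 → satisfies claim
(6, 1): LHS = 7/2, RHS = √(6) ≈ 2.449 → counterexample
(6, 3): LHS = 9/2, RHS = 3·√(2) ≈ 4.243 → counterexample
(2, 2): LHS = 2, RHS = 2 → satisfies claim
(7, 7): LHS = 7, RHS = 7 → satisfies claim

That makes 2 counterexamples.

Answer: 2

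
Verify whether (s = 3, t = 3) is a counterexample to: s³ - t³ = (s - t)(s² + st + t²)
Substituting s = 3, t = 3:
LHS = 3³ - 3³ = 0
RHS = (3 - 3)(3² + 3·3 + 3²) = 0

The sides agree, so this pair does not disprove the claim.

Answer: No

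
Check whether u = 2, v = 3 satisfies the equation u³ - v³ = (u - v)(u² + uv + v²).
Substituting u = 2, v = 3:

LHS = 2³ - 3³ = -19
RHS = (2 - 3)(2² + 2·3 + 3²) = -19

LHS = RHS, so the equation holds at this point.

Answer: Holds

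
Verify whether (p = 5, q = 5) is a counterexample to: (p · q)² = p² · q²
No

Substituting p = 5, q = 5:
LHS = (5 · 5)² = 625
RHS = 5² · 5² = 625

The sides agree, so this pair does not disprove the claim.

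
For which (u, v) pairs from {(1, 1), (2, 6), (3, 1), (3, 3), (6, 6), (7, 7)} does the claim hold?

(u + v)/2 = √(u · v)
Testing each pair:
(1, 1): LHS = 1, RHS = 1 → holds
(2, 6): LHS = 4, RHS = 2·√(3) ≈ 3.464 → fails
(3, 1): LHS = 2, RHS = √(3) ≈ 1.732 → fails
(3, 3): LHS = 3, RHS = 3 → holds
(6, 6): LHS = 6, RHS = 6 → holds
(7, 7): LHS = 7, RHS = 7 → holds

4 of 6 pairs satisfy the claim.

Answer: (1, 1), (3, 3), (6, 6), (7, 7)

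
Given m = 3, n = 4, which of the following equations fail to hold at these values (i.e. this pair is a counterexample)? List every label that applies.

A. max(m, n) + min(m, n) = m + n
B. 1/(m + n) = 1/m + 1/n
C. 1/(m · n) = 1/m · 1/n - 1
Evaluating each claim at the given values:
A. LHS = 7, RHS = 7 → holds here (LHS = RHS)
B. LHS = 1/7, RHS = 7/12 → fails here (LHS ≠ RHS)
C. LHS = 1/12, RHS = -11/12 → fails here (LHS ≠ RHS)

Answer: B, C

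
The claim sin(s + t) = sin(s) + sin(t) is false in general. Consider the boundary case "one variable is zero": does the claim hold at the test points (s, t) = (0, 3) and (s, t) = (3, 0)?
At (0, 3): LHS = sin(3) ≈ 0.1411, RHS = sin(3) ≈ 0.1411 → equal
At (3, 0): LHS = sin(3) ≈ 0.1411, RHS = sin(3) ≈ 0.1411 → equal

So the claim does hold at both of these boundary points, even though it is not an identity.

Answer: Yes, holds at both test points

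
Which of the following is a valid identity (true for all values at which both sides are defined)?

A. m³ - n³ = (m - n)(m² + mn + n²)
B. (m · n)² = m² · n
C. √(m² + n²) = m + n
A: holds — e.g. at (3, 4), both sides equal -37.
B: fails at (1, 4) — LHS = 16, RHS = 4.
C: fails at (3, 3) — LHS = 3·√(2) ≈ 4.243, RHS = 6.

Answer: A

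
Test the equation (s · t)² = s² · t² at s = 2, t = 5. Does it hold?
Holds

Substituting s = 2, t = 5:

LHS = (2 · 5)² = 100
RHS = 2² · 5² = 100

LHS = RHS, so the equation holds at this point.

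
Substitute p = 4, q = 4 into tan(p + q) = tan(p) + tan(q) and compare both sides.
LHS = tan(4 + 4) = tan(8) ≈ -6.8
RHS = tan(4) + tan(4) = 2·tan(4) ≈ 2.316

LHS ≠ RHS (they differ by about 9.115), so the equation does not hold here.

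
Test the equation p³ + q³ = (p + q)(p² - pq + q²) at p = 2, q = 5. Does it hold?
Substituting p = 2, q = 5:

LHS = 2³ + 5³ = 133
RHS = (2 + 5)(2² - 2·5 + 5²) = 133

LHS = RHS, so the equation holds at this point.

Answer: Holds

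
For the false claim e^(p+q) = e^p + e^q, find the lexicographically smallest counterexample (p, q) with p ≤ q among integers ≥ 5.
(p, q) = (5, 5)

Substituting (5, 5) into the claim:
LHS = e^(5+5) = e^10 ≈ 22026.5
RHS = e^5 + e^5 = 2·e^5 ≈ 296.8

Since LHS ≠ RHS, this pair disproves the claim, and no lexicographically smaller pair (p ≤ q, integers ≥ 5) does.

For instance (7, 9) is also a counterexample (LHS = e^16 ≈ 8886110.5, RHS = e^7 + e^9 ≈ 9200), but it's lexicographically larger.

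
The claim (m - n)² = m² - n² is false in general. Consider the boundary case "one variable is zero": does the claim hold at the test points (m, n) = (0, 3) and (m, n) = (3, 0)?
At (0, 3): LHS = 9 ≠ RHS = -9
At (3, 0): LHS = 9, RHS = 9 → equal

Answer: Only at (3, 0)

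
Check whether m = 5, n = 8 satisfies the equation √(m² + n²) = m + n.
Fails

Substituting m = 5, n = 8:

LHS = √(5² + 8²) = √(89) ≈ 9.434
RHS = 5 + 8 = 13

LHS ≠ RHS, so the equation does not hold at this point.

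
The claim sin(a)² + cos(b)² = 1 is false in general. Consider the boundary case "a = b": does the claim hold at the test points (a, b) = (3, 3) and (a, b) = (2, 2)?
Yes, holds at both test points

At (3, 3): LHS = sin(3)² + cos(3)² = 1, RHS = 1 → equal
At (2, 2): LHS = cos(2)² + sin(2)² = 1, RHS = 1 → equal

So the claim does hold at both of these boundary points, even though it is not an identity.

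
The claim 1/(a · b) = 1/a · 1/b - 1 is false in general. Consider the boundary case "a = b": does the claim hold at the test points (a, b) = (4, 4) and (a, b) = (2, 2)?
No, fails at both test points

At (4, 4): LHS = 1/16 ≠ RHS = -15/16
At (2, 2): LHS = 1/4 ≠ RHS = -3/4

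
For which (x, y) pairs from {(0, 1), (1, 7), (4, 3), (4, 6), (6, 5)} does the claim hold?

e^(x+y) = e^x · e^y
All pairs

Testing each pair:
(0, 1): LHS = e ≈ 2.718, RHS = e ≈ 2.718 → holds
(1, 7): LHS = e^8 ≈ 2981, RHS = e^8 ≈ 2981 → holds
(4, 3): LHS = e^7 ≈ 1097, RHS = e^7 ≈ 1097 → holds
(4, 6): LHS = e^10 ≈ 22026.5, RHS = e^10 ≈ 22026.5 → holds
(6, 5): LHS = e^11 ≈ 59874.1, RHS = e^11 ≈ 59874.1 → holds

Every pair satisfies the claim.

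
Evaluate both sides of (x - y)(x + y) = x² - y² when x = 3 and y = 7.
LHS = (3 - 7)(3 + 7) = -40
RHS = 3² - 7² = -40

LHS = RHS: the two sides agree.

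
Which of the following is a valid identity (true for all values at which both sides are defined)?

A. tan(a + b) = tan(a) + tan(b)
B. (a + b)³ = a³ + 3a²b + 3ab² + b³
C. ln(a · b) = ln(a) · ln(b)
A: fails at (3, 5) — LHS = tan(8) ≈ -6.8, RHS = tan(5) + tan(3) ≈ -3.523.
B: holds — e.g. at (5, 5), both sides equal 1000.
C: fails at (1, 4) — LHS = ln(4) ≈ 1.386, RHS = 0.

Answer: B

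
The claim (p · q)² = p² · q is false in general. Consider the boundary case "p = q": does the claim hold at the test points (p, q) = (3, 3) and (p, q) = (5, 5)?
No, fails at both test points

At (3, 3): LHS = 81 ≠ RHS = 27
At (5, 5): LHS = 625 ≠ RHS = 125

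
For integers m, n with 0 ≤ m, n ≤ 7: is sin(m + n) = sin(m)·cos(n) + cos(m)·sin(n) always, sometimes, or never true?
The identity holds for every pair in the range. For instance at (m, n) = (2, 0): both sides equal sin(2) ≈ 0.9093.

Answer: Always true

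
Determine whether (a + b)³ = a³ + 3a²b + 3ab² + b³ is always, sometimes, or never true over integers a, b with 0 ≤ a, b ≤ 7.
The identity holds for every pair in the range. For instance at (a, b) = (1, 2): both sides equal 27.

Answer: Always true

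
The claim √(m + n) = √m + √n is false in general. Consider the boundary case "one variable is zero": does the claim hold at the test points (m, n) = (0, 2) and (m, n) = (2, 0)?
Yes, holds at both test points

At (0, 2): LHS = √(2) ≈ 1.414, RHS = √(2) ≈ 1.414 → equal
At (2, 0): LHS = √(2) ≈ 1.414, RHS = √(2) ≈ 1.414 → equal

So the claim does hold at both of these boundary points, even though it is not an identity.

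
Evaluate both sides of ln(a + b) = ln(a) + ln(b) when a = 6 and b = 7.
LHS = ln(6 + 7) = ln(13) ≈ 2.565
RHS = ln(6) + ln(7) ≈ 3.738

LHS ≠ RHS (they differ by about 1.173), so the equation does not hold here.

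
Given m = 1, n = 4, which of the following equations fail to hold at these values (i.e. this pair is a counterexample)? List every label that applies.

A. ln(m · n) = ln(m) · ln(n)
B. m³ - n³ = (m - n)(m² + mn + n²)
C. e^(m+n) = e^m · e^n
Evaluating each claim at the given values:
A. LHS = ln(4) ≈ 1.386, RHS = 0 → fails here (LHS ≠ RHS)
B. LHS = -63, RHS = -63 → holds here (LHS = RHS)
C. LHS = e^5 ≈ 148.4, RHS = e^5 ≈ 148.4 → holds here (LHS = RHS)

Answer: A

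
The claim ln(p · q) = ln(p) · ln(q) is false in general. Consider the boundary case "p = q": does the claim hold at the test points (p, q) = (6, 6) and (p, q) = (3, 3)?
No, fails at both test points

At (6, 6): LHS = ln(36) ≈ 3.584 ≠ RHS = ln(6)² ≈ 3.21
At (3, 3): LHS = ln(9) ≈ 2.197 ≠ RHS = ln(3)² ≈ 1.207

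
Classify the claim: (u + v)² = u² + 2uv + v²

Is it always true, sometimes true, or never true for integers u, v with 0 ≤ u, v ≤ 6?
Always true

The identity holds for every pair in the range. For instance at (u, v) = (6, 5): both sides equal 121.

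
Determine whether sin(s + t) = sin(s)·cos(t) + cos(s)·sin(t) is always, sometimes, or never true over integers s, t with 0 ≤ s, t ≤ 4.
The identity holds for every pair in the range. For instance at (s, t) = (1, 1): both sides equal sin(2) ≈ 0.9093.

Answer: Always true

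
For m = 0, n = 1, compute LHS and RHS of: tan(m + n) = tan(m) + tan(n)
LHS = tan(0 + 1) = tan(1) ≈ 1.557
RHS = tan(0) + tan(1) = tan(1) ≈ 1.557

LHS = RHS: the two sides agree.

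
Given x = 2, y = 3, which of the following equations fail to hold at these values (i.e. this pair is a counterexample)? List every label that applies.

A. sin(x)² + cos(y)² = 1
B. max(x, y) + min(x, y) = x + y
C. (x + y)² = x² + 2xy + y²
Evaluating each claim at the given values:
A. LHS = sin(2)² + cos(3)² ≈ 1.807, RHS = 1 → fails here (LHS ≠ RHS)
B. LHS = 5, RHS = 5 → holds here (LHS = RHS)
C. LHS = 25, RHS = 25 → holds here (LHS = RHS)

Answer: A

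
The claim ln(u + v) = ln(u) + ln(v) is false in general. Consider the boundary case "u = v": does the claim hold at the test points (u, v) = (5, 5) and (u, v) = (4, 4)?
No, fails at both test points

At (5, 5): LHS = ln(10) ≈ 2.303 ≠ RHS = 2·ln(5) ≈ 3.219
At (4, 4): LHS = ln(8) ≈ 2.079 ≠ RHS = 2·ln(4) ≈ 2.773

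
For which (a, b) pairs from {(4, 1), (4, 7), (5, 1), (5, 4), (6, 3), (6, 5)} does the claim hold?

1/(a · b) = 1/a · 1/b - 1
Testing each pair:
(4, 1): LHS = 1/4, RHS = -3/4 → fails
(4, 7): LHS = 1/28, RHS = -27/28 → fails
(5, 1): LHS = 1/5, RHS = -4/5 → fails
(5, 4): LHS = 1/20, RHS = -19/20 → fails
(6, 3): LHS = 1/18, RHS = -17/18 → fails
(6, 5): LHS = 1/30, RHS = -29/30 → fails

No pair satisfies the claim.

Answer: None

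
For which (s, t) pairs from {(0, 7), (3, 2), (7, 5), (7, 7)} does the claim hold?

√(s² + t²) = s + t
Testing each pair:
(0, 7): LHS = 7, RHS = 7 → holds
(3, 2): LHS = √(13) ≈ 3.606, RHS = 5 → fails
(7, 5): LHS = √(74) ≈ 8.602, RHS = 12 → fails
(7, 7): LHS = 7·√(2) ≈ 9.899, RHS = 14 → fails

1 of 4 pairs satisfies the claim.

Answer: (0, 7)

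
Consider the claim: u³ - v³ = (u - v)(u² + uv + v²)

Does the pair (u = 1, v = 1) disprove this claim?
Substituting u = 1, v = 1:
LHS = 1³ - 1³ = 0
RHS = (1 - 1)(1² + 1·1 + 1²) = 0

The sides agree, so this pair does not disprove the claim.

Answer: No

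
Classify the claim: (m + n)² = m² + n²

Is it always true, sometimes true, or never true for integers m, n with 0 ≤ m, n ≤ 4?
Sometimes true

It holds at (m, n) = (0, 1) (both sides equal 1), but fails at (m, n) = (2, 1) (LHS = 9, RHS = 5).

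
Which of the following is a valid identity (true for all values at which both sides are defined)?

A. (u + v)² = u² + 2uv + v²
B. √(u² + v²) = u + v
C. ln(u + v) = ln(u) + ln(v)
A: holds — e.g. at (1, 5), both sides equal 36.
B: fails at (2, 7) — LHS = √(53) ≈ 7.28, RHS = 9.
C: fails at (4, 5) — LHS = ln(9) ≈ 2.197, RHS = ln(4) + ln(5) ≈ 2.996.

Answer: A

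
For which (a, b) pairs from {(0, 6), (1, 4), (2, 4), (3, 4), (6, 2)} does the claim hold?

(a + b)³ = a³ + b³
Testing each pair:
(0, 6): LHS = 216, RHS = 216 → holds
(1, 4): LHS = 125, RHS = 65 → fails
(2, 4): LHS = 216, RHS = 72 → fails
(3, 4): LHS = 343, RHS = 91 → fails
(6, 2): LHS = 512, RHS = 224 → fails

1 of 5 pairs satisfies the claim.

Answer: (0, 6)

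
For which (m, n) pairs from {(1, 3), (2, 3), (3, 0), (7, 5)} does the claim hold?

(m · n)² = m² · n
(3, 0)

Testing each pair:
(1, 3): LHS = 9, RHS = 3 → fails
(2, 3): LHS = 36, RHS = 12 → fails
(3, 0): LHS = 0, RHS = 0 → holds
(7, 5): LHS = 1225, RHS = 245 → fails

1 of 4 pairs satisfies the claim.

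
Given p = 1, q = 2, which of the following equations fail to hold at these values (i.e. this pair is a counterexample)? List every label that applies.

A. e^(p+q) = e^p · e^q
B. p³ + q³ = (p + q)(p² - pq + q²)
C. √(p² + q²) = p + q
C

Evaluating each claim at the given values:
A. LHS = e^3 ≈ 20.09, RHS = e^3 ≈ 20.09 → holds here (LHS = RHS)
B. LHS = 9, RHS = 9 → holds here (LHS = RHS)
C. LHS = √(5) ≈ 2.236, RHS = 3 → fails here (LHS ≠ RHS)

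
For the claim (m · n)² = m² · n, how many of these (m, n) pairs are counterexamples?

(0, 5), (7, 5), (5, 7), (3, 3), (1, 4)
Testing each pair:
(0, 5): LHS = 0, RHS = 0 → satisfies claim
(7, 5): LHS = 1225, RHS = 245 → counterexample
(5, 7): LHS = 1225, RHS = 175 → counterexample
(3, 3): LHS = 81, RHS = 27 → counterexample
(1, 4): LHS = 16, RHS = 4 → counterexample

That makes 4 counterexamples.

Answer: 4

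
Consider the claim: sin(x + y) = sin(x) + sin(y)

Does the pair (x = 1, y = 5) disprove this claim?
Substituting x = 1, y = 5:
LHS = sin(1 + 5) = sin(6) ≈ -0.2794
RHS = sin(1) + sin(5) ≈ -0.1175

Since LHS ≠ RHS, this pair disproves the claim.

Answer: Yes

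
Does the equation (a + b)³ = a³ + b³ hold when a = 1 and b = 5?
Substituting a = 1, b = 5:

LHS = (1 + 5)³ = 216
RHS = 1³ + 5³ = 126

LHS ≠ RHS, so the equation does not hold at this point.

Answer: Fails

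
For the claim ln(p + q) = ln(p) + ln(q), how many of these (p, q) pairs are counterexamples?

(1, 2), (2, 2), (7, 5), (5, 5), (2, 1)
Testing each pair:
(1, 2): LHS = ln(3) ≈ 1.099, RHS = ln(2) ≈ 0.6931 → counterexample
(2, 2): LHS = ln(4) ≈ 1.386, RHS = 2·ln(2) ≈ 1.386 → satisfies claim
(7, 5): LHS = ln(12) ≈ 2.485, RHS = ln(5) + ln(7) ≈ 3.555 → counterexample
(5, 5): LHS = ln(10) ≈ 2.303, RHS = 2·ln(5) ≈ 3.219 → counterexample
(2, 1): LHS = ln(3) ≈ 1.099, RHS = ln(2) ≈ 0.6931 → counterexample

That makes 4 counterexamples.

Answer: 4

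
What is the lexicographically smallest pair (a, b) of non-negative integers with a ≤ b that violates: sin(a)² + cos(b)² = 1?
(a, b) = (0, 1)

Substituting (0, 1) into the claim:
LHS = sin(0)² + cos(1)² = cos(1)² ≈ 0.2919
RHS = 1

Since LHS ≠ RHS, this pair disproves the claim, and no lexicographically smaller pair (a ≤ b, non-negative integers) does.

For instance (1, 6) is also a counterexample (LHS = sin(1)² + cos(6)² ≈ 1.63, RHS = 1), but it's lexicographically larger.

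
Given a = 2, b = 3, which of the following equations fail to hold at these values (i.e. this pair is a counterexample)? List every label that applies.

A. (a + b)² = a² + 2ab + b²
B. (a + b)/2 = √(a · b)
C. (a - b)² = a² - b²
Evaluating each claim at the given values:
A. LHS = 25, RHS = 25 → holds here (LHS = RHS)
B. LHS = 5/2, RHS = √(6) ≈ 2.449 → fails here (LHS ≠ RHS)
C. LHS = 1, RHS = -5 → fails here (LHS ≠ RHS)

Answer: B, C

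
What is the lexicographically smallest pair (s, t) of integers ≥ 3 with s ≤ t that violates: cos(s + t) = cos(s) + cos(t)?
Substituting (3, 3) into the claim:
LHS = cos(3 + 3) = cos(6) ≈ 0.9602
RHS = cos(3) + cos(3) = 2·cos(3) ≈ -1.98

Since LHS ≠ RHS, this pair disproves the claim, and no lexicographically smaller pair (s ≤ t, integers ≥ 3) does.

For instance (3, 8) is also a counterexample (LHS = cos(11) ≈ 0.004426, RHS = cos(3) + cos(8) ≈ -1.135), but it's lexicographically larger.

Answer: (s, t) = (3, 3)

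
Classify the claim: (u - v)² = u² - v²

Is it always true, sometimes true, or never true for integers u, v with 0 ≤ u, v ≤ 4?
Sometimes true

It holds at (u, v) = (2, 2) (both sides equal 0), but fails at (u, v) = (2, 1) (LHS = 1, RHS = 3).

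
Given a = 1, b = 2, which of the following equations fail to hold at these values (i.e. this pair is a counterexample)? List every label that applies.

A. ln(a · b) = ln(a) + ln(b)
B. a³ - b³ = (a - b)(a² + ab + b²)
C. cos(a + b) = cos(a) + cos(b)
Evaluating each claim at the given values:
A. LHS = ln(2) ≈ 0.6931, RHS = ln(2) ≈ 0.6931 → holds here (LHS = RHS)
B. LHS = -7, RHS = -7 → holds here (LHS = RHS)
C. LHS = cos(3) ≈ -0.99, RHS = cos(2) + cos(1) ≈ 0.1242 → fails here (LHS ≠ RHS)

Answer: C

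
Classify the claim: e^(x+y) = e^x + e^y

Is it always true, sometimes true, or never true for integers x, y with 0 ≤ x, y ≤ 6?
Never true

The claim fails for every pair in the range. For instance at (x, y) = (6, 1): LHS = e^7 ≈ 1097, RHS = e + e^6 ≈ 406.1.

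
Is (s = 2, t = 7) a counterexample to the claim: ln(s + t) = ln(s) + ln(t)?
Yes

Substituting s = 2, t = 7:
LHS = ln(2 + 7) = ln(9) ≈ 2.197
RHS = ln(2) + ln(7) ≈ 2.639

Since LHS ≠ RHS, this pair disproves the claim.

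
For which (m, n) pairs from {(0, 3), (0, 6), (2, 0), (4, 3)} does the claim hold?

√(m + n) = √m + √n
Testing each pair:
(0, 3): LHS = √(3) ≈ 1.732, RHS = √(3) ≈ 1.732 → holds
(0, 6): LHS = √(6) ≈ 2.449, RHS = √(6) ≈ 2.449 → holds
(2, 0): LHS = √(2) ≈ 1.414, RHS = √(2) ≈ 1.414 → holds
(4, 3): LHS = √(7) ≈ 2.646, RHS = √(3) + 2 ≈ 3.732 → fails

3 of 4 pairs satisfy the claim.

Answer: (0, 3), (0, 6), (2, 0)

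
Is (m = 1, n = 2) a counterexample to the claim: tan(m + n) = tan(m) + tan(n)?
Yes

Substituting m = 1, n = 2:
LHS = tan(1 + 2) = tan(3) ≈ -0.1425
RHS = tan(1) + tan(2) ≈ -0.6276

Since LHS ≠ RHS, this pair disproves the claim.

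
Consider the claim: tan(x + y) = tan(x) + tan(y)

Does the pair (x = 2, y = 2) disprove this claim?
Yes

Substituting x = 2, y = 2:
LHS = tan(2 + 2) = tan(4) ≈ 1.158
RHS = tan(2) + tan(2) = 2·tan(2) ≈ -4.37

Since LHS ≠ RHS, this pair disproves the claim.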